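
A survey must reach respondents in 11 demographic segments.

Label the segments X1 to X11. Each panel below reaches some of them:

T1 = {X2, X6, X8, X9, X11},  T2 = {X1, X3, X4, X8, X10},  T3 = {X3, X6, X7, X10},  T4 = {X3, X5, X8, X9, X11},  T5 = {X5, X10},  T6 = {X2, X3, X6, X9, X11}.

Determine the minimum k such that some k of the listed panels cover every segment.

4

Take {T2, T3, T4, T6}. Their union is {X1, X2, X3, X4, X5, X6, X7, X8, X9, X10, X11}, which is all 11 segments.
No 3 of the 6 panels cover everything (all 20 combinations miss at least one segment), so 4 is optimal.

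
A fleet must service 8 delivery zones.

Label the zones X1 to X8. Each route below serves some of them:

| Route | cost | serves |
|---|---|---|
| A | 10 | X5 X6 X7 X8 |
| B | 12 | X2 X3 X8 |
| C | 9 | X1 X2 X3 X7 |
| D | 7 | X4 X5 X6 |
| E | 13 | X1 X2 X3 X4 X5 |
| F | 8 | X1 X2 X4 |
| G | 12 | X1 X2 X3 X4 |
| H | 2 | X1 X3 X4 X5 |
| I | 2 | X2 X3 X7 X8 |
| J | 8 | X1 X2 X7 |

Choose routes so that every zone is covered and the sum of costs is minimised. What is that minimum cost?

D, H, I together cover every zone (D ∪ H ∪ I = {X1, X2, X3, X4, X5, X6, X7, X8}); total cost 7 + 2 + 2 = 11.
No covering selection has total cost below 11.

11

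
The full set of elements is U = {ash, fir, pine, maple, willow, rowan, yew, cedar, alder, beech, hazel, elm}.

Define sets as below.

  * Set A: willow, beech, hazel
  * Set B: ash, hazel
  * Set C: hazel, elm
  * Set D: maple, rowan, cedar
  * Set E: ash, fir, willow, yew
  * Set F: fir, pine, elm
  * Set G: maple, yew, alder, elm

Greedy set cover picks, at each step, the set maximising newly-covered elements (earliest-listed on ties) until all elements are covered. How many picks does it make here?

5

Greedy: pick E (covers 4 new) → pick D (covers 3 new) → pick A (covers 2 new) → pick F (covers 2 new) → pick G (covers 1 new). Total picks: 5.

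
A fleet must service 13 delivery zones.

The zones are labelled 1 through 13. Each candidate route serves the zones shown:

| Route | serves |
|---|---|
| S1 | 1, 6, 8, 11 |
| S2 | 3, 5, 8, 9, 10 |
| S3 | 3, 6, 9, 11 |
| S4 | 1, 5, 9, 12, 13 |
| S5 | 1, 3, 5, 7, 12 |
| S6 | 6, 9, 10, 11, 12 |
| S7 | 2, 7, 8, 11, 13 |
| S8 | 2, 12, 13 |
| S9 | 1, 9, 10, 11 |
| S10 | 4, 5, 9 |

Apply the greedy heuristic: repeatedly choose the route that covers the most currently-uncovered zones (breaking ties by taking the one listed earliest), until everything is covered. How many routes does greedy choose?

Greedy: pick S2 (covers 5 new) → pick S7 (covers 4 new) → pick S1 (covers 2 new) → pick S4 (covers 1 new) → pick S10 (covers 1 new). Total picks: 5.
(The true minimum cover uses only 4 routes, so greedy is not optimal here.)

5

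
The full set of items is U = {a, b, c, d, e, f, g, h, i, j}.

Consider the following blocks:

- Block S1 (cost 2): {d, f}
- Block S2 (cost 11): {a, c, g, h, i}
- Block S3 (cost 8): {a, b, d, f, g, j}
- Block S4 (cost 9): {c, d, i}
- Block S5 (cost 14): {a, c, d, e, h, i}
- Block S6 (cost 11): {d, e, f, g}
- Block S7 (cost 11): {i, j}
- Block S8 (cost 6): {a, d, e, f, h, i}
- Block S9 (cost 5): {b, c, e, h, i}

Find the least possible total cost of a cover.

S3, S9 together cover every item (S3 ∪ S9 = {a, b, c, d, e, f, g, h, i, j}); total cost 8 + 5 = 13.
The greedy pick S1, S9, S3 costs 15; no covering selection beats 13.

13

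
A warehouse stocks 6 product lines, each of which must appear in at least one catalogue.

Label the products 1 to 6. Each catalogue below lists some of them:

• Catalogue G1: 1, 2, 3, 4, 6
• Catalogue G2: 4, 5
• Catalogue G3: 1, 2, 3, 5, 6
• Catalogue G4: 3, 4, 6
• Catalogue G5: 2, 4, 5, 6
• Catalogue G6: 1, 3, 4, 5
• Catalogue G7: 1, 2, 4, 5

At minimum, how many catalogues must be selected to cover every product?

G2 and G3 together: G2 ∪ G3 = {1, 2, 3, 4, 5, 6} — every product is covered.
No single catalogue has all 6 products (the largest, G1, has 5), so 2 is optimal.

2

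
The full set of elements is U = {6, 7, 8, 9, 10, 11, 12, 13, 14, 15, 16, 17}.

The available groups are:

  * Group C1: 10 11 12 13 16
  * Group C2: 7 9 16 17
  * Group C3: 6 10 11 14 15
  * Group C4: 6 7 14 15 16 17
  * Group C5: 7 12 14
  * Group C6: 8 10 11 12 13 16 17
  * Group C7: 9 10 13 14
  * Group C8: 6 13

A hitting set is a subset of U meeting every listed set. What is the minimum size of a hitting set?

The 3 elements {7, 13, 15} hit every group.
No choice of 2 elements meets every group, so 3 is the minimum.

3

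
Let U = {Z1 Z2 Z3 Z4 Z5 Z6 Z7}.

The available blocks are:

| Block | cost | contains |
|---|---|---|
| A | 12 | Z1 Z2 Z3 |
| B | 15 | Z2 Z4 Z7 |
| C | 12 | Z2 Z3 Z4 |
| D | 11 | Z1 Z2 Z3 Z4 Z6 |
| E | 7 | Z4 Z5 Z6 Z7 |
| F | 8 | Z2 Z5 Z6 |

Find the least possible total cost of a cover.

D, E together cover every point (D ∪ E = {Z1, Z2, Z3, Z4, Z5, Z6, Z7}); total cost 11 + 7 = 18.
No covering selection has total cost below 18.

18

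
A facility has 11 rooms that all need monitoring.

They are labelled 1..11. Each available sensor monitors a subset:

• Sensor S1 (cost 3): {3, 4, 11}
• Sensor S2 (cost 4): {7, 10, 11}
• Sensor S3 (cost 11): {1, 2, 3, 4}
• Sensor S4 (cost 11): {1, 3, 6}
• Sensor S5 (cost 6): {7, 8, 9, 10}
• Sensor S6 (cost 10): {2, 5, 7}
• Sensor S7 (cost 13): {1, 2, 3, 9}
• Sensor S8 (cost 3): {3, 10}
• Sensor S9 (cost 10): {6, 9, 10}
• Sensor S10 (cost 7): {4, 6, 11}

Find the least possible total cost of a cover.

S1, S4, S5, S6 together cover every room (S1 ∪ S4 ∪ S5 ∪ S6 = {1, 2, 3, 4, 5, 6, 7, 8, 9, 10, 11}); total cost 3 + 11 + 6 + 10 = 30.
No covering selection has total cost below 30.

30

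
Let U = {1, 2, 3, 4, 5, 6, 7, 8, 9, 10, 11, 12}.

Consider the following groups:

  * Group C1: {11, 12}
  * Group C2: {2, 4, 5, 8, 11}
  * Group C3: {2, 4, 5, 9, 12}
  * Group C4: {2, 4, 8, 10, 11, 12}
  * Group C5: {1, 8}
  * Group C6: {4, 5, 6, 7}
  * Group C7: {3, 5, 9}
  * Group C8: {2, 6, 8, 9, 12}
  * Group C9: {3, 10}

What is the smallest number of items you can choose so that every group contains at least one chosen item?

4

H = {3, 6, 8, 12} meets every group (each contains at least one member of H), and |H| = 4.
The groups C1, C5, C6, C9 are pairwise disjoint, so any hitting set needs a separate item for each — at least 4. Hence 4 is optimal.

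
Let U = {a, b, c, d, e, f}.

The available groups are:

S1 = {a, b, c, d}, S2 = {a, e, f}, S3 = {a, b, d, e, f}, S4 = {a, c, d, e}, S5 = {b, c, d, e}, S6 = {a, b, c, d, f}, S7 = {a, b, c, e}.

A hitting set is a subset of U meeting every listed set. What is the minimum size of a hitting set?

H = {d, e} meets every group (each contains at least one member of H), and |H| = 2.
No single element lies in every group, so at least 2 are needed and 2 is optimal.

2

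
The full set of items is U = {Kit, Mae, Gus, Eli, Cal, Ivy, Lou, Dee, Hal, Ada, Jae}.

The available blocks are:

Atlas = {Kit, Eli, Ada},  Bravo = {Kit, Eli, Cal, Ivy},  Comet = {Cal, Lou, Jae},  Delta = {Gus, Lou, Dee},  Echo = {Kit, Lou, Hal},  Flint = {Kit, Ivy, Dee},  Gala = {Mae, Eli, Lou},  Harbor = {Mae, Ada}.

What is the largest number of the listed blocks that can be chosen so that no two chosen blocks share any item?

Bravo, Delta, Harbor are pairwise disjoint (Bravo={Kit,Eli,Cal,Ivy}; Delta={Gus,Lou,Dee}; Harbor={Mae,Ada}).
Every remaining block overlaps one of these, and no 4 of the listed blocks are pairwise disjoint, so 3 is the maximum.

3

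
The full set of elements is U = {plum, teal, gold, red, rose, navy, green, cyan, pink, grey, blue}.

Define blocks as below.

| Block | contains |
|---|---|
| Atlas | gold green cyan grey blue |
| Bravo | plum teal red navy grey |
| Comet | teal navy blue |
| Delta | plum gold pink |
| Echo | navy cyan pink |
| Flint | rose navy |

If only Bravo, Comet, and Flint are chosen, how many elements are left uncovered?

4

Union of Bravo, Comet, Flint = {plum, teal, red, rose, navy, grey, blue}.
Not covered: gold, green, cyan, pink — 4 elements.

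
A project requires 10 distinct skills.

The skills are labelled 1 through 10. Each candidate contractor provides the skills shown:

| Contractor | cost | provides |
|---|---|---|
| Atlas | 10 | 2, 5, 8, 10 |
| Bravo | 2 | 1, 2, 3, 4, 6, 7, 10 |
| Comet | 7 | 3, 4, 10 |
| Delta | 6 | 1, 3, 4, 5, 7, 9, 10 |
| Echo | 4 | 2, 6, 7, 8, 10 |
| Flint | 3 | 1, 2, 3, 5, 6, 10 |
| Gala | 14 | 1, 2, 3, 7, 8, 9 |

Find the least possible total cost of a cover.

Delta, Echo together cover every skill (Delta ∪ Echo = {1, 2, 3, 4, 5, 6, 7, 8, 9, 10}); total cost 6 + 4 = 10.
The greedy pick Bravo, Delta, Echo costs 12; no covering selection beats 10.

10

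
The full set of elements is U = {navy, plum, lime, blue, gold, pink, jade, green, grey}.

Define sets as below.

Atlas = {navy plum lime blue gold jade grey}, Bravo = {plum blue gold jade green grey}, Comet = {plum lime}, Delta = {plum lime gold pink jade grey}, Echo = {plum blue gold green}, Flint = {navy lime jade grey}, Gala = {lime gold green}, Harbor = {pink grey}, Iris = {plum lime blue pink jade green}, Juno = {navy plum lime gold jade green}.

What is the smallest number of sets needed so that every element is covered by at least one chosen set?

2

Atlas and Iris together: Atlas ∪ Iris = {navy, plum, lime, blue, gold, pink, jade, green, grey} — every element is covered.
No single set has all 9 elements (the largest, Atlas, has 7), so 2 is optimal.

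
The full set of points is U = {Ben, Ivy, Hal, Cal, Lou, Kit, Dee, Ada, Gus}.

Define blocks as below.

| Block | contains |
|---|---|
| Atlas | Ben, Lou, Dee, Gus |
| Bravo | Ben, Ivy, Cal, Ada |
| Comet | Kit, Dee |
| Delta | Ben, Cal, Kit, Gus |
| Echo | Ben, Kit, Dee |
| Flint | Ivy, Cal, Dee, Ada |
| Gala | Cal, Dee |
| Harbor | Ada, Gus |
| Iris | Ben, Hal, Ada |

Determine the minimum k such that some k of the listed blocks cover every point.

Atlas and Bravo and Echo and Iris together: Atlas ∪ Bravo ∪ Echo ∪ Iris = {Ben, Ivy, Hal, Cal, Lou, Kit, Dee, Ada, Gus} — every point is covered.
No 3 of the 9 blocks cover everything (all 84 combinations miss at least one point), so 4 is optimal.

4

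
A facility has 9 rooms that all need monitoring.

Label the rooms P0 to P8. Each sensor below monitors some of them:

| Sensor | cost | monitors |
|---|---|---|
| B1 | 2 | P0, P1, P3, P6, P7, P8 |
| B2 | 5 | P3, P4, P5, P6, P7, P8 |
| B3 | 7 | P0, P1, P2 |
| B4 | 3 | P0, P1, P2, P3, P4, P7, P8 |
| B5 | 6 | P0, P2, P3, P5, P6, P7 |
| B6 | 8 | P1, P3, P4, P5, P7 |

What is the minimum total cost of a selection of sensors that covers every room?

8

B2, B4 together cover every room (B2 ∪ B4 = {P0, P1, P2, P3, P4, P5, P6, P7, P8}); total cost 5 + 3 = 8.
The greedy pick B1, B4, B2 costs 10; no covering selection beats 8.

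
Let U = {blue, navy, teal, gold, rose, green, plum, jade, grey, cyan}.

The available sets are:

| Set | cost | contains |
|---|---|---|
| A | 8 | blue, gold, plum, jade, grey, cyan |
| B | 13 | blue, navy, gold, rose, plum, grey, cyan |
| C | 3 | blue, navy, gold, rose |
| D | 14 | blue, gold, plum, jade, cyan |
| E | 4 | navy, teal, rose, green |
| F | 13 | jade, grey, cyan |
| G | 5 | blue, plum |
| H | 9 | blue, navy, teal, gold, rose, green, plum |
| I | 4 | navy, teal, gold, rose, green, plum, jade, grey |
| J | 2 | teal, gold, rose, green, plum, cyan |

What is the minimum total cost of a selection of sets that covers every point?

C, I, J together cover every point (C ∪ I ∪ J = {blue, navy, teal, gold, rose, green, plum, jade, grey, cyan}); total cost 3 + 4 + 2 = 9.
No covering selection has total cost below 9.

9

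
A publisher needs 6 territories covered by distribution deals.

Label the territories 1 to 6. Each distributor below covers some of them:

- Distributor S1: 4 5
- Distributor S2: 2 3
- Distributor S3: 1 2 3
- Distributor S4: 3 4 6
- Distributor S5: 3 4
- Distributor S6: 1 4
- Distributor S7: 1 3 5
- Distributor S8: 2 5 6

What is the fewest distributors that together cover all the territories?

Take {S3, S4, S8}. Their union is {1, 2, 3, 4, 5, 6}, which is all 6 territories.
No 2 of the 8 distributors cover everything (all 28 combinations miss at least one territory), so 3 is optimal.

3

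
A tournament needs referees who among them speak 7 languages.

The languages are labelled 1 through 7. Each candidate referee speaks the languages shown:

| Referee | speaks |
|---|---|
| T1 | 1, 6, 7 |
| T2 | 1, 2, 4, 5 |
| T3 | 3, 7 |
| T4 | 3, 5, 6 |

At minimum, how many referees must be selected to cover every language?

T1 and T2 and T4 together: T1 ∪ T2 ∪ T4 = {1, 2, 3, 4, 5, 6, 7} — every language is covered.
Only T2 contains 2, so T2 is forced; the remaining 3 languages need at least 2 more referees (each remaining referee adds at most 2) — so at least 3 referees are needed, and 3 is optimal.

3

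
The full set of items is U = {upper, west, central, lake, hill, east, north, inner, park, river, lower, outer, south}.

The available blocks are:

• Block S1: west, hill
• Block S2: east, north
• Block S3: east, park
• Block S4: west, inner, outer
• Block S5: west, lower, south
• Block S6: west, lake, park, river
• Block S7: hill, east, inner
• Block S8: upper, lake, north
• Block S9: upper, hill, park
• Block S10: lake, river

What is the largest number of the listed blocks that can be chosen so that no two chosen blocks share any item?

S2, S4, S9, S10 are pairwise disjoint (S2={east,north}; S4={west,inner,outer}; S9={upper,hill,park}; S10={lake,river}).
Every remaining block overlaps one of these, and no 5 of the listed blocks are pairwise disjoint, so 4 is the maximum.

4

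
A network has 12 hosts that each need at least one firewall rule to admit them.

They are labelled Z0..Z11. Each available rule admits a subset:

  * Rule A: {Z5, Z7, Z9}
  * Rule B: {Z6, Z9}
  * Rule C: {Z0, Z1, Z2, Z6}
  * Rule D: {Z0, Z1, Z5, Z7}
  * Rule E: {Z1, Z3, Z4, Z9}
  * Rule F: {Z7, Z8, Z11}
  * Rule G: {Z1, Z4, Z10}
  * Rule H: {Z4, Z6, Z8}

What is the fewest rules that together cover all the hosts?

5

Take {A, C, E, F, G}. Their union is {Z0, Z1, Z2, Z3, Z4, Z5, Z6, Z7, Z8, Z9, Z10, Z11}, which is all 12 hosts.
No 4 of the 8 rules cover everything (all 70 combinations miss at least one host), so 5 is optimal.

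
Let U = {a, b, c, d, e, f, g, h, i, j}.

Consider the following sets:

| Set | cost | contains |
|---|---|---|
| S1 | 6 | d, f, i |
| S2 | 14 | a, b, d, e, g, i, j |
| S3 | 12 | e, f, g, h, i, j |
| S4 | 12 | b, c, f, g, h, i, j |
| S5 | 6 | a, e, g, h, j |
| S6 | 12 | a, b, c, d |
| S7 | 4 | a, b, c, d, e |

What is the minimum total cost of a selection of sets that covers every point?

16

S1, S5, S7 together cover every point (S1 ∪ S5 ∪ S7 = {a, b, c, d, e, f, g, h, i, j}); total cost 6 + 6 + 4 = 16.
No covering selection has total cost below 16.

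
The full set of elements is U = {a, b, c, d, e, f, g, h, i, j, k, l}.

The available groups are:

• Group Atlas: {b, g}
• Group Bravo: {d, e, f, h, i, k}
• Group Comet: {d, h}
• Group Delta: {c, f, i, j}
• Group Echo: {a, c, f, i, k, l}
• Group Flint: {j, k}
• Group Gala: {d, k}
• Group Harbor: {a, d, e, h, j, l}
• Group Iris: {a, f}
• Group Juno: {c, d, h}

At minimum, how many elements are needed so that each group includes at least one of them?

Take T = {d, f, g, j}. Each listed group contains at least one of these, so T is a hitting set of size 4.
The groups Atlas, Comet, Flint, Iris are pairwise disjoint, so any hitting set needs a separate element for each — at least 4. Hence 4 is optimal.

4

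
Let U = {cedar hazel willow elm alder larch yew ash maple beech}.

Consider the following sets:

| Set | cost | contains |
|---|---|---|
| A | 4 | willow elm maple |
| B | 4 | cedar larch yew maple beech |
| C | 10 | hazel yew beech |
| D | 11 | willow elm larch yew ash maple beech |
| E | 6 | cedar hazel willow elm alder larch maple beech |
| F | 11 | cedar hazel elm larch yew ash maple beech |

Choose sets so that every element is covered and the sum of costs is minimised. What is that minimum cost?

17

E, F together cover every element (E ∪ F = {cedar, hazel, willow, elm, alder, larch, yew, ash, maple, beech}); total cost 6 + 11 = 17.
The greedy pick E, B, D costs 21; no covering selection beats 17.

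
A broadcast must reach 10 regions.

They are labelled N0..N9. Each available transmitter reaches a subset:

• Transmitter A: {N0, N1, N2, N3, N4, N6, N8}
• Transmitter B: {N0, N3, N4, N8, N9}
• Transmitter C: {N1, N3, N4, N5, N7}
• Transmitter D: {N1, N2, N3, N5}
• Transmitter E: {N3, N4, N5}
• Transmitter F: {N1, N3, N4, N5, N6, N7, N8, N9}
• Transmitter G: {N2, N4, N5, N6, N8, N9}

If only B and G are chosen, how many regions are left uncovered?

2

Union of B, G = {N0, N2, N3, N4, N5, N6, N8, N9}.
Not covered: N1, N7 — 2 regions.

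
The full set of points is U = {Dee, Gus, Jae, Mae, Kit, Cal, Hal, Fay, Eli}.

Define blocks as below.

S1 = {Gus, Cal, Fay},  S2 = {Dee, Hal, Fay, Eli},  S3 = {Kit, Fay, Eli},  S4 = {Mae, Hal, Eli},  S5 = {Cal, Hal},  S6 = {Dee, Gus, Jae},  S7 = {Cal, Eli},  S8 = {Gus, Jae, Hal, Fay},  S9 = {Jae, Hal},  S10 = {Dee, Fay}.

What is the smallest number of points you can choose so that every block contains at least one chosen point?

4

Take H = {Jae, Hal, Fay, Eli}. Each listed block contains at least one of these, so H is a hitting set of size 4.
No choice of 3 points meets every block, so 4 is the minimum.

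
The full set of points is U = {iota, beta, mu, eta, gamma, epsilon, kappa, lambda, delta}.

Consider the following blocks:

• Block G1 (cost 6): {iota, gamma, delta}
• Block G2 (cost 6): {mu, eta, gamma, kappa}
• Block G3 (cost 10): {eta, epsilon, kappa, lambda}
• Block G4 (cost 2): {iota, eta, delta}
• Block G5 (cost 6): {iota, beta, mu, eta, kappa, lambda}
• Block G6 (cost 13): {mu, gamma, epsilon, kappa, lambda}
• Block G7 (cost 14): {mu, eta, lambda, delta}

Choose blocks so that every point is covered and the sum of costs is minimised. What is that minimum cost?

21

G4, G5, G6 together cover every point (G4 ∪ G5 ∪ G6 = {iota, beta, mu, eta, gamma, epsilon, kappa, lambda, delta}); total cost 2 + 6 + 13 = 21.
The greedy pick G4, G5, G1, G3 costs 24; no covering selection beats 21.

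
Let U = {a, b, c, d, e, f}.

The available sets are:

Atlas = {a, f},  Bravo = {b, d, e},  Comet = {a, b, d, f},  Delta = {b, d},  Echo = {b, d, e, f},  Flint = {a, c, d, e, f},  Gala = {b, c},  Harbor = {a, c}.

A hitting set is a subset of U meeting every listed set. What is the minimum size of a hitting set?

2

The 2 points {a, b} hit every set.
The sets Atlas, Gala are pairwise disjoint, so any hitting set needs a separate point for each — at least 2. Hence 2 is optimal.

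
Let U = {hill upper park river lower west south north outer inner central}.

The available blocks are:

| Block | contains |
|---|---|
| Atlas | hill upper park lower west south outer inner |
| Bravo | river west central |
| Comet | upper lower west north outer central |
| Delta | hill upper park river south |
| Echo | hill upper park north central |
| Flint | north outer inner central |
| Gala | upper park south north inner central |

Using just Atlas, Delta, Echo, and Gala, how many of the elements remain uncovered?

0

Union of Atlas, Delta, Echo, Gala = {hill, upper, park, river, lower, west, south, north, outer, inner, central} — that's every element, so 0 are uncovered.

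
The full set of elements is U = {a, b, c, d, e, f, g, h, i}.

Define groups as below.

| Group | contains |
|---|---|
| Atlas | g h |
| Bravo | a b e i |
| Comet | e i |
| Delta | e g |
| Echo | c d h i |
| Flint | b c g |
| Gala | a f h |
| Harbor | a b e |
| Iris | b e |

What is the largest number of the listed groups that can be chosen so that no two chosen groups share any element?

Comet, Flint, Gala are pairwise disjoint (Comet={e,i}; Flint={b,c,g}; Gala={a,f,h}).
Every remaining group overlaps one of these, and no 4 of the listed groups are pairwise disjoint, so 3 is the maximum.

3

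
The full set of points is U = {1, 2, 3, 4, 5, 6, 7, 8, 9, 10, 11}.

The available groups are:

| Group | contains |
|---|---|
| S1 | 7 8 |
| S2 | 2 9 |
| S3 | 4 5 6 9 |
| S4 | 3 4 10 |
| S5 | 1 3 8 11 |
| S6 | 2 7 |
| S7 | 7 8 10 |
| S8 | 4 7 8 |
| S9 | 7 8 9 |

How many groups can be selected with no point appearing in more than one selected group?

S1, S2, S4 are pairwise disjoint (S1={7,8}; S2={2,9}; S4={3,4,10}).
Every remaining group overlaps one of these, and no 4 of the listed groups are pairwise disjoint, so 3 is the maximum.

3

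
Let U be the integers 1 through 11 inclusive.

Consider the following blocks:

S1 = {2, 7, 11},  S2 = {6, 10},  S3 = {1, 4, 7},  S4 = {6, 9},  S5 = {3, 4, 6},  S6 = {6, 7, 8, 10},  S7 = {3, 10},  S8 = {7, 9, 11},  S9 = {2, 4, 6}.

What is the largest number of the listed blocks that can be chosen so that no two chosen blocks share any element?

S1, S4, S7 are pairwise disjoint (S1={2,7,11}; S4={6,9}; S7={3,10}).
Every remaining block overlaps one of these, and no 4 of the listed blocks are pairwise disjoint, so 3 is the maximum.

3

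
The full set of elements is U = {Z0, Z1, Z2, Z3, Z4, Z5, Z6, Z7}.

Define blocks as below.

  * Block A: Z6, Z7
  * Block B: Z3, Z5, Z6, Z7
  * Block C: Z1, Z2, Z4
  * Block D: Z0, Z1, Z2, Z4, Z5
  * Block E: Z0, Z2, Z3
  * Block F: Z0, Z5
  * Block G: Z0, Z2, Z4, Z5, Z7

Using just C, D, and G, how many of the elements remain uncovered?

2

Union of C, D, G = {Z0, Z1, Z2, Z4, Z5, Z7}.
Not covered: Z3, Z6 — 2 elements.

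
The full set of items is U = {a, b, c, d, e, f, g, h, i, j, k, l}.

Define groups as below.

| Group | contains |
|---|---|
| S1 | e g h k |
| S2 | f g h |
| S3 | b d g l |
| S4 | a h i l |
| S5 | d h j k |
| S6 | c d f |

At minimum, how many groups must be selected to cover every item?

5

S1 and S3 and S4 and S5 and S6 together: S1 ∪ S3 ∪ S4 ∪ S5 ∪ S6 = {a, b, c, d, e, f, g, h, i, j, k, l} — every item is covered.
No 4 of the 6 groups cover everything (all 15 combinations miss at least one item), so 5 is optimal.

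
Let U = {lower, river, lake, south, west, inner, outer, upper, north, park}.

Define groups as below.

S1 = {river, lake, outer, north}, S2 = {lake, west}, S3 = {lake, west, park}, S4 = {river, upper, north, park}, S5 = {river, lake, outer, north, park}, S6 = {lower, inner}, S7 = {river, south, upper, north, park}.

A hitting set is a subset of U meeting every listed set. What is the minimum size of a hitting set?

H = {lower, west, north} meets every group (each contains at least one member of H), and |H| = 3.
The groups S2, S4, S6 are pairwise disjoint, so any hitting set needs a separate point for each — at least 3. Hence 3 is optimal.

3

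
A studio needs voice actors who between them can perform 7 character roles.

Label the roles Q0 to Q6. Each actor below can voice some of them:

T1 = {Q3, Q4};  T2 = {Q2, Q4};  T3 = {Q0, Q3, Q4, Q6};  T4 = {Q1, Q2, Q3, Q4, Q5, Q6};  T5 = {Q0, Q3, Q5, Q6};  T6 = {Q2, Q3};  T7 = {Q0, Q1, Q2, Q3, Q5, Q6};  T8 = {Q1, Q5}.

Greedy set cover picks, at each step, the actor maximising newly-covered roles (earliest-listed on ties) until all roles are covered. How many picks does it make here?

Greedy: pick T4 (covers 6 new) → pick T3 (covers 1 new). Total picks: 2.

2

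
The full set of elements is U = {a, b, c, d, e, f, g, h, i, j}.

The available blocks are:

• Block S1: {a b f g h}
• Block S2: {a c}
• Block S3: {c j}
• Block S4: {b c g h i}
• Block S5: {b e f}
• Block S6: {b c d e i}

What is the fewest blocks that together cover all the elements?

Take {S1, S3, S6}. Their union is {a, b, c, d, e, f, g, h, i, j}, which is all 10 elements.
Only S6 contains d, so S6 is forced; the remaining 5 elements need at least 2 more blocks (each remaining block adds at most 4) — so at least 3 blocks are needed, and 3 is optimal.

3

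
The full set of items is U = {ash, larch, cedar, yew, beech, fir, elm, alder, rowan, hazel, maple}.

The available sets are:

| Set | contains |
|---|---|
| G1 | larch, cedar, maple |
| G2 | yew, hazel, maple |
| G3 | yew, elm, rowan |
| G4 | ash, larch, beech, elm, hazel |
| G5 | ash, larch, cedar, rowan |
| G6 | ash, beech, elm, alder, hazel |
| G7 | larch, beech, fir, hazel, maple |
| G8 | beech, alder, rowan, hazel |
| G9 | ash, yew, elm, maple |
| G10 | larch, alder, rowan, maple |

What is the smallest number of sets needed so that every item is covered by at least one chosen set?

4

G5 and G7 and G8 and G9 together: G5 ∪ G7 ∪ G8 ∪ G9 = {ash, larch, cedar, yew, beech, fir, elm, alder, rowan, hazel, maple} — every item is covered.
No 3 of the 10 sets cover everything (all 120 combinations miss at least one item), so 4 is optimal.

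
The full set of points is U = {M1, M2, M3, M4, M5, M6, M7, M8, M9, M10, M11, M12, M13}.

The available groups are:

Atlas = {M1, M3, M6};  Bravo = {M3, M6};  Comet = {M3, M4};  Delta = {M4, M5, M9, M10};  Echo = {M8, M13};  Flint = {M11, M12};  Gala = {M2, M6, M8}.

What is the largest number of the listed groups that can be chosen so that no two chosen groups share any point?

Bravo, Delta, Echo, Flint are pairwise disjoint (Bravo={M3,M6}; Delta={M4,M5,M9,M10}; Echo={M8,M13}; Flint={M11,M12}).
Every remaining group overlaps one of these, and no 5 of the listed groups are pairwise disjoint, so 4 is the maximum.

4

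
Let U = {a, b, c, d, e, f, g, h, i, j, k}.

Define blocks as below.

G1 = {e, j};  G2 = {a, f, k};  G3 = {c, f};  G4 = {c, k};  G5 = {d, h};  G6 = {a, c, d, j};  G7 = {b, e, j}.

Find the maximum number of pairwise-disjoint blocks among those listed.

3

G1, G4, G5 are pairwise disjoint (G1={e,j}; G4={c,k}; G5={d,h}).
Every remaining block overlaps one of these, and no 4 of the listed blocks are pairwise disjoint, so 3 is the maximum.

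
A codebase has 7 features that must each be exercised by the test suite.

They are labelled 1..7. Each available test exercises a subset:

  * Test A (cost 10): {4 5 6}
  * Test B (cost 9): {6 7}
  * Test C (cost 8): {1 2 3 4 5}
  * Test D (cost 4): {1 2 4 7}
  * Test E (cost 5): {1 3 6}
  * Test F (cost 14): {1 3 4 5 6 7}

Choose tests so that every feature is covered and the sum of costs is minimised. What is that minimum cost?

B, C together cover every feature (B ∪ C = {1, 2, 3, 4, 5, 6, 7}); total cost 9 + 8 = 17.
No covering selection has total cost below 17.

17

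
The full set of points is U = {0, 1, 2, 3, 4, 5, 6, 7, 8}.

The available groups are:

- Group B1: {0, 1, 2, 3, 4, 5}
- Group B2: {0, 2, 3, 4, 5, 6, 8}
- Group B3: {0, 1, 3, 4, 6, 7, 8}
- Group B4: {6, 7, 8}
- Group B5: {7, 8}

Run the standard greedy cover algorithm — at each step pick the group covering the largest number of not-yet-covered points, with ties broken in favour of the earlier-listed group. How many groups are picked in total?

Greedy: pick B2 (covers 7 new) → pick B3 (covers 2 new). Total picks: 2.

2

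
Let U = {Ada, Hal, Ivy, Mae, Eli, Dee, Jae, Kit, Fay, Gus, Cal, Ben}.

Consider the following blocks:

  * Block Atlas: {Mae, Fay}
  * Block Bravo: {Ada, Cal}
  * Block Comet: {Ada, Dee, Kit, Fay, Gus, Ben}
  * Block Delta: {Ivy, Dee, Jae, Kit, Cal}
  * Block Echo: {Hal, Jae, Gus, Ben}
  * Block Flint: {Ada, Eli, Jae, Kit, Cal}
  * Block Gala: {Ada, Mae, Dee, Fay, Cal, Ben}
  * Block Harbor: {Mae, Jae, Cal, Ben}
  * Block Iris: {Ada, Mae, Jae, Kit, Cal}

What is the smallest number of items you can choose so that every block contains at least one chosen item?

H = {Mae, Gus, Cal} meets every block (each contains at least one member of H), and |H| = 3.
The blocks Atlas, Bravo, Echo are pairwise disjoint, so any hitting set needs a separate item for each — at least 3. Hence 3 is optimal.

3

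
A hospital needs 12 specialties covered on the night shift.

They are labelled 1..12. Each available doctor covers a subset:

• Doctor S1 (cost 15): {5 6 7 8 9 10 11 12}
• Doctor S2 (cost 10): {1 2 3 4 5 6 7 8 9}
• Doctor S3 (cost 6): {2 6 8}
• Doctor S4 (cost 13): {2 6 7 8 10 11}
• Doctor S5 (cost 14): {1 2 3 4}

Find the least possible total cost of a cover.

S1, S2 together cover every specialty (S1 ∪ S2 = {1, 2, 3, 4, 5, 6, 7, 8, 9, 10, 11, 12}); total cost 15 + 10 = 25.
No covering selection has total cost below 25.

25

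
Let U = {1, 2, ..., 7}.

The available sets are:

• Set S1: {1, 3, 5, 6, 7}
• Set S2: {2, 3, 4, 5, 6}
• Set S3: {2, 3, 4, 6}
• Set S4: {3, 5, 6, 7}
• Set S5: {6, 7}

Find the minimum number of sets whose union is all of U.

2

Take {S1, S3}. Their union is {1, 2, 3, 4, 5, 6, 7}, which is all 7 elements.
No single set has all 7 elements (the largest, S1, has 5), so 2 is optimal.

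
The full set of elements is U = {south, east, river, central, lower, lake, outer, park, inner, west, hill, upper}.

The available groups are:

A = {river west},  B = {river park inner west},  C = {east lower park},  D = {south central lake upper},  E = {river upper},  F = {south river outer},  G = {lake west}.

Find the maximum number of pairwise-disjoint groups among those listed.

3

A, C, D are pairwise disjoint (A={river,west}; C={east,lower,park}; D={south,central,lake,upper}).
Every remaining group overlaps one of these, and no 4 of the listed groups are pairwise disjoint, so 3 is the maximum.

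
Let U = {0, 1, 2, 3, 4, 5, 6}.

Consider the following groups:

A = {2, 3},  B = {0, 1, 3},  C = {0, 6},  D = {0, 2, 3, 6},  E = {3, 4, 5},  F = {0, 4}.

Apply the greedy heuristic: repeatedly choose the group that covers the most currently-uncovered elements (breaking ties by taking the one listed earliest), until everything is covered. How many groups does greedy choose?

3

Greedy: pick D (covers 4 new) → pick E (covers 2 new) → pick B (covers 1 new). Total picks: 3.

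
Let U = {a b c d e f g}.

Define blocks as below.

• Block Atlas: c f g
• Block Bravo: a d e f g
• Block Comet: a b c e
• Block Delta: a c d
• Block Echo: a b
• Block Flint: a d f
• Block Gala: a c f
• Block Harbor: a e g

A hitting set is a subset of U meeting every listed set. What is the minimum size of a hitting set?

The 2 items {a, c} hit every block.
The blocks Atlas, Echo are pairwise disjoint, so any hitting set needs a separate item for each — at least 2. Hence 2 is optimal.

2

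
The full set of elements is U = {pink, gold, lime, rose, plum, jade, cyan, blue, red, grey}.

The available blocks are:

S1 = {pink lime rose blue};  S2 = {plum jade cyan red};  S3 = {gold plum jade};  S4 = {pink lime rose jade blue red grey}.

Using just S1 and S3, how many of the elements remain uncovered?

Union of S1, S3 = {pink, gold, lime, rose, plum, jade, blue}.
Not covered: cyan, red, grey — 3 elements.

3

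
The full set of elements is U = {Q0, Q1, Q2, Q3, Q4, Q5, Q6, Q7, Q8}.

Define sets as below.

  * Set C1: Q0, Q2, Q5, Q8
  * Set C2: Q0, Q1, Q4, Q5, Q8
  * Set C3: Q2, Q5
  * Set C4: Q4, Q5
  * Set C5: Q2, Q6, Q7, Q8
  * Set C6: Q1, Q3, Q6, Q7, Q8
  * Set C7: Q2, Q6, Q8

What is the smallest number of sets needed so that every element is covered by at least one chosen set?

Take {C1, C2, C6}. Their union is {Q0, Q1, Q2, Q3, Q4, Q5, Q6, Q7, Q8}, which is all 9 elements.
Only C6 contains Q3, so C6 is forced; the remaining 4 elements need at least 2 more sets (each remaining set adds at most 3) — so at least 3 sets are needed, and 3 is optimal.

3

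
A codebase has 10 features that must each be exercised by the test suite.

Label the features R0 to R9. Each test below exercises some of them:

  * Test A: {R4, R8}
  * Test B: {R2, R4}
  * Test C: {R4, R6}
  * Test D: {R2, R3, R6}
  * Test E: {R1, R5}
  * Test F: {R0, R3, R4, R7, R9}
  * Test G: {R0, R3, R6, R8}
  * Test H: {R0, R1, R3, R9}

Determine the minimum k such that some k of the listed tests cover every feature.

Take {A, D, E, F}. Their union is {R0, R1, R2, R3, R4, R5, R6, R7, R8, R9}, which is all 10 features.
Only F contains R7, so F is forced; the remaining 5 features need at least 3 more tests (each remaining test adds at most 2) — so at least 4 tests are needed, and 4 is optimal.

4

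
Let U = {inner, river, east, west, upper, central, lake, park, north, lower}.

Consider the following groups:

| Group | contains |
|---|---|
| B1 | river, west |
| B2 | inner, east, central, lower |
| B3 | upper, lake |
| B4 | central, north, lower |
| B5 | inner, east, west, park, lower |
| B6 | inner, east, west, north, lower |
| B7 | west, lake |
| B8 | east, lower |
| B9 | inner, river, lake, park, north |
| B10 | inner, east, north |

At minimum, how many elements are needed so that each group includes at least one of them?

H = {west, upper, north, lower} meets every group (each contains at least one member of H), and |H| = 4.
No choice of 3 elements meets every group, so 4 is the minimum.

4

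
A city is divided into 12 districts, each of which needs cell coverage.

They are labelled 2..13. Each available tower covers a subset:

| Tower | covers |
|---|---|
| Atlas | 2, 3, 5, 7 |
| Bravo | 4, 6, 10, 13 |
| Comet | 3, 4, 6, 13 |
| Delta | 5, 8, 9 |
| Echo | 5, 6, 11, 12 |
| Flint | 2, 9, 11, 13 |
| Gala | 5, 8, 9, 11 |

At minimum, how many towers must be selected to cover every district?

Take {Atlas, Bravo, Echo, Gala}. Their union is {2, 3, 4, 5, 6, 7, 8, 9, 10, 11, 12, 13}, which is all 12 districts.
Only Echo contains 12, so Echo is forced; the remaining 8 districts need at least 3 more towers (each remaining tower adds at most 3) — so at least 4 towers are needed, and 4 is optimal.

4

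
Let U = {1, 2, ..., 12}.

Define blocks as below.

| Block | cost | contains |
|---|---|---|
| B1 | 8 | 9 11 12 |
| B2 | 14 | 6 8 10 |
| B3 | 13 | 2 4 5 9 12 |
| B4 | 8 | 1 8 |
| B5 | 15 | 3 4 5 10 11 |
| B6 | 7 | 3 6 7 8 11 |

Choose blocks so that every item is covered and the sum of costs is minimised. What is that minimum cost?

B2, B3, B4, B6 together cover every item (B2 ∪ B3 ∪ B4 ∪ B6 = {1, 2, 3, 4, 5, 6, 7, 8, 9, 10, 11, 12}); total cost 14 + 13 + 8 + 7 = 42.
No covering selection has total cost below 42.

42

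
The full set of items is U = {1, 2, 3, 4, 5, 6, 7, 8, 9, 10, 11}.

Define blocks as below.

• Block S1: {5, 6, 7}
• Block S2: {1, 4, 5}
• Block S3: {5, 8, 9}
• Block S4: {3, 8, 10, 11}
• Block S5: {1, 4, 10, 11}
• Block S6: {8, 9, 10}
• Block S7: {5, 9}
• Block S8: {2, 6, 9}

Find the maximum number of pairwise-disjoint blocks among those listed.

3

S2, S4, S8 are pairwise disjoint (S2={1,4,5}; S4={3,8,10,11}; S8={2,6,9}).
Every remaining block overlaps one of these, and no 4 of the listed blocks are pairwise disjoint, so 3 is the maximum.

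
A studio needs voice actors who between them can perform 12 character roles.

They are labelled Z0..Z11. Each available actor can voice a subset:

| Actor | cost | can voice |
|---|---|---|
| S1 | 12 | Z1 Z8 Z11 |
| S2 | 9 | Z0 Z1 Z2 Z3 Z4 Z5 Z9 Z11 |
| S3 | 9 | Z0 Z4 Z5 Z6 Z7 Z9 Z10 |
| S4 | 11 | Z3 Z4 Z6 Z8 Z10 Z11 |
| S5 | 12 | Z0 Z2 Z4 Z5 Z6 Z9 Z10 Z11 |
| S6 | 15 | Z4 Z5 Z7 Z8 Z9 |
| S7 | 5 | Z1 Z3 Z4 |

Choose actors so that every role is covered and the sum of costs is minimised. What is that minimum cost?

S2, S3, S4 together cover every role (S2 ∪ S3 ∪ S4 = {Z0, Z1, Z2, Z3, Z4, Z5, Z6, Z7, Z8, Z9, Z10, Z11}); total cost 9 + 9 + 11 = 29.
No covering selection has total cost below 29.

29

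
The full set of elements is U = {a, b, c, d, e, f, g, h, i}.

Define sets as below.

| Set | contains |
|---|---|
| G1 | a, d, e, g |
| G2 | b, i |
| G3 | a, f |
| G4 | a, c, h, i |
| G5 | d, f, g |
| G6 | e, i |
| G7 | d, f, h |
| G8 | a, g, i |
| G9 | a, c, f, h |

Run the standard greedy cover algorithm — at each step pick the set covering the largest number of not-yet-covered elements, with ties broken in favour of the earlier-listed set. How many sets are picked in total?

4

Greedy: pick G1 (covers 4 new) → pick G4 (covers 3 new) → pick G2 (covers 1 new) → pick G3 (covers 1 new). Total picks: 4.
(The true minimum cover uses only 3 sets, so greedy is not optimal here.)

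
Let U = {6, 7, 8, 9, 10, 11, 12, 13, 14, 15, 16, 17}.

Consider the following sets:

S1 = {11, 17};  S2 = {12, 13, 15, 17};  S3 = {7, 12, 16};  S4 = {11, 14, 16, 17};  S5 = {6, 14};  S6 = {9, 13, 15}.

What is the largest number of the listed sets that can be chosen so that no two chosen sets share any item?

S1, S3, S5, S6 are pairwise disjoint (S1={11,17}; S3={7,12,16}; S5={6,14}; S6={9,13,15}).
Every remaining set overlaps one of these, and no 5 of the listed sets are pairwise disjoint, so 4 is the maximum.

4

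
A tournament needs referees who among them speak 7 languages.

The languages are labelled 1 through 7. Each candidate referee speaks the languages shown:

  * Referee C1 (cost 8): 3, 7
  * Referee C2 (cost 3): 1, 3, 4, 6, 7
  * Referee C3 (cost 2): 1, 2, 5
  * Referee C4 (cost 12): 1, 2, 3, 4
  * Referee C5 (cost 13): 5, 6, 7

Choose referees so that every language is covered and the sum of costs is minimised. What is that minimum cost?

5

C2, C3 together cover every language (C2 ∪ C3 = {1, 2, 3, 4, 5, 6, 7}); total cost 3 + 2 = 5.
No covering selection has total cost below 5.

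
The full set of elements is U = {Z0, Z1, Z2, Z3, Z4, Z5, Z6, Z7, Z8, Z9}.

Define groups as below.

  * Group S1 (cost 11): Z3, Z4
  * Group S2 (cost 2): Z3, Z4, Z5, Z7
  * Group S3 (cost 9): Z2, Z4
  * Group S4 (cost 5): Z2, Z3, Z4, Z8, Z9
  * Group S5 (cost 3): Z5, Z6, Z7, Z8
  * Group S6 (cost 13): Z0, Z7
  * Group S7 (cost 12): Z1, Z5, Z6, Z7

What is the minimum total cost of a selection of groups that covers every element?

S4, S6, S7 together cover every element (S4 ∪ S6 ∪ S7 = {Z0, Z1, Z2, Z3, Z4, Z5, Z6, Z7, Z8, Z9}); total cost 5 + 13 + 12 = 30.
The greedy pick S2, S5, S4, S7, S6 costs 35; no covering selection beats 30.

30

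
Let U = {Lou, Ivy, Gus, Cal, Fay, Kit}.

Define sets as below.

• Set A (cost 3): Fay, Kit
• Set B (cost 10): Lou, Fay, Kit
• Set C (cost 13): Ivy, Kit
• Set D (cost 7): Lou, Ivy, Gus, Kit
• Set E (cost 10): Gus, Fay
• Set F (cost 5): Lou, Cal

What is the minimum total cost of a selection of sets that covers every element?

15

A, D, F together cover every element (A ∪ D ∪ F = {Lou, Ivy, Gus, Cal, Fay, Kit}); total cost 3 + 7 + 5 = 15.
No covering selection has total cost below 15.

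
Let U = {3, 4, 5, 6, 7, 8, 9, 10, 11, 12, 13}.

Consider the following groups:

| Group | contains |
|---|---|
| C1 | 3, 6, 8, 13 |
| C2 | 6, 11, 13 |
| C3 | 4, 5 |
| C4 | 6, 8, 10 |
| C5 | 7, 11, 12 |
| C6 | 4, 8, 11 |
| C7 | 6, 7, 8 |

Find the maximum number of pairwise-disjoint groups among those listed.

3

C3, C4, C5 are pairwise disjoint (C3={4,5}; C4={6,8,10}; C5={7,11,12}).
Every remaining group overlaps one of these, and no 4 of the listed groups are pairwise disjoint, so 3 is the maximum.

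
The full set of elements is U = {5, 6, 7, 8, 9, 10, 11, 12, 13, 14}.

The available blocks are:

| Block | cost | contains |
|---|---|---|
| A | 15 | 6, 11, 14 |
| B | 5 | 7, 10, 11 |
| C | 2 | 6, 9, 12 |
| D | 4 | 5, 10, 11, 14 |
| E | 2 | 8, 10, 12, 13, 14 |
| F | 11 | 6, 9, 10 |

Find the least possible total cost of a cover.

B, C, D, E together cover every element (B ∪ C ∪ D ∪ E = {5, 6, 7, 8, 9, 10, 11, 12, 13, 14}); total cost 5 + 2 + 4 + 2 = 13.
No covering selection has total cost below 13.

13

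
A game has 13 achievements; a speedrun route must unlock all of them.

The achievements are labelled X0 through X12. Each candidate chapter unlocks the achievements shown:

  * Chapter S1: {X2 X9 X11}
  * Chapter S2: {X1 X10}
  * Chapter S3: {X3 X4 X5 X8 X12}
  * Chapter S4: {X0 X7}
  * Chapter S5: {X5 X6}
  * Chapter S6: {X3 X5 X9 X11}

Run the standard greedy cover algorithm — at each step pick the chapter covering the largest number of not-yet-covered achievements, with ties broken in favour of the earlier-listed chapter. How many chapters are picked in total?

5

Greedy: pick S3 (covers 5 new) → pick S1 (covers 3 new) → pick S2 (covers 2 new) → pick S4 (covers 2 new) → pick S5 (covers 1 new). Total picks: 5.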